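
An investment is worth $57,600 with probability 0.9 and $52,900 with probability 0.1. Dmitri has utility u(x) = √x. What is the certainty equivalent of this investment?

$57,121

E[u] = 0.9·√57600 + 0.1·√52900 = 0.9·240 + 0.1·230 = 239
CE = (239)² = 57121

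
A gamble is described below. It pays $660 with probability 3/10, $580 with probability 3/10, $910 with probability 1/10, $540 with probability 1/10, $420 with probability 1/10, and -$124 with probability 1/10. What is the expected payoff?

EV = 3/10 × 660 + 3/10 × 580 + 1/10 × 910 + 1/10 × 540 + 1/10 × 420 + 1/10 × (-124) = 198 + 174 + 91 + 54 + 42 − 12.4 = 546.6

$546.60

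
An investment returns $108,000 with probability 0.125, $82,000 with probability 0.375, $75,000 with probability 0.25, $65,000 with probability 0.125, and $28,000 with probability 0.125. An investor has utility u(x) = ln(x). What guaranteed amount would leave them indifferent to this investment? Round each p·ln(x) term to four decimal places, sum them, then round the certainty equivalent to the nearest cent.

$70,488.16

E[u] = 0.125·ln(108000) + 0.375·ln(82000) + 0.25·ln(75000) + 0.125·ln(65000) + 0.125·ln(28000) = 1.4487 + 4.2429 + 2.8063 + 1.3853 + 1.2800 = 11.1632
CE = e^11.1632 ≈ 70488.16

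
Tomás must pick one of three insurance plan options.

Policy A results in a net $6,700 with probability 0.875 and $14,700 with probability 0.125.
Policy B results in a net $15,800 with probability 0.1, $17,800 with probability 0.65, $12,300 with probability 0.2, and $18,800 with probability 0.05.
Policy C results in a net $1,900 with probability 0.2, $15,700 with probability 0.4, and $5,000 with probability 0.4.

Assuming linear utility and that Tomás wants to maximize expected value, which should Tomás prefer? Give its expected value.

Policy A = 0.875 × 6700 + 0.125 × 14700 = 5862.5 + 1837.5 = 7700
Policy B = 0.1 × 15800 + 0.65 × 17800 + 0.2 × 12300 + 0.05 × 18800 = 1580 + 11570 + 2460 + 940 = 16550
Policy C = 0.2 × 1900 + 0.4 × 15700 + 0.4 × 5000 = 380 + 6280 + 2000 = 8660

Policy B ($16,550)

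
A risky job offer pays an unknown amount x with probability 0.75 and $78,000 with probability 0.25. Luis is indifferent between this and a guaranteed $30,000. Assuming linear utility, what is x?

x = $14,000

0.75·x + 0.25·78000 = 30000
0.75·x = 30000 − 19500 = 10500
x = 10500 / 0.75 = 14000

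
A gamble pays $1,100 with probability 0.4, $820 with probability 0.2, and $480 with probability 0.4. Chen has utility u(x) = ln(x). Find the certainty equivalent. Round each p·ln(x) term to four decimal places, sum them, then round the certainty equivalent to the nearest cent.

E[u] = 0.4·ln(1100) + 0.2·ln(820) + 0.4·ln(480) = 2.8012 + 1.3419 + 2.4695 = 6.6126
CE = e^6.6126 ≈ 744.42

$744.42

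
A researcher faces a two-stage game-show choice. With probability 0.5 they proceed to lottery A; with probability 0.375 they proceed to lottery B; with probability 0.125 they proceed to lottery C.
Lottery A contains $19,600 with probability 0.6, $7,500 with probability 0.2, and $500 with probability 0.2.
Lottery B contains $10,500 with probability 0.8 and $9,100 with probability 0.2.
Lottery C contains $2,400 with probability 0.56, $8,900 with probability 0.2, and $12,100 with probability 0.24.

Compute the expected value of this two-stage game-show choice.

$11,266

EV(A) = 0.6 × 19600 + 0.2 × 7500 + 0.2 × 500 = 11760 + 1500 + 100 = 13360
EV(B) = 0.8 × 10500 + 0.2 × 9100 = 8400 + 1820 = 10220
EV(C) = 0.56 × 2400 + 0.2 × 8900 + 0.24 × 12100 = 1344 + 1780 + 2904 = 6028
Overall = 0.5 × 13360 + 0.375 × 10220 + 0.125 × 6028 = 6680 + 3832.5 + 753.5 = 11266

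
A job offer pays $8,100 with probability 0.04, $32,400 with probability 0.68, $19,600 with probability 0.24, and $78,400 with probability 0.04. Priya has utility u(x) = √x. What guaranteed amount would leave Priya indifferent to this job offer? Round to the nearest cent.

E[u] = 0.04·√8100 + 0.68·√32400 + 0.24·√19600 + 0.04·√78400 = 0.04·90 + 0.68·180 + 0.24·140 + 0.04·280 = 170.8
CE = (170.8)² = 29172.64

$29,172.64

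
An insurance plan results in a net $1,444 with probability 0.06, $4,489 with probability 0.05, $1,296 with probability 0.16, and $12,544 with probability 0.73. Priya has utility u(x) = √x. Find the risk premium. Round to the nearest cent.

$998.65

E[u] = 0.06·√1444 + 0.05·√4489 + 0.16·√1296 + 0.73·√12544 = 0.06·38 + 0.05·67 + 0.16·36 + 0.73·112 = 93.15
CE = (93.15)² = 8676.9225
Risk premium = EV − CE = 9675.57 − 8676.9225 = 998.6475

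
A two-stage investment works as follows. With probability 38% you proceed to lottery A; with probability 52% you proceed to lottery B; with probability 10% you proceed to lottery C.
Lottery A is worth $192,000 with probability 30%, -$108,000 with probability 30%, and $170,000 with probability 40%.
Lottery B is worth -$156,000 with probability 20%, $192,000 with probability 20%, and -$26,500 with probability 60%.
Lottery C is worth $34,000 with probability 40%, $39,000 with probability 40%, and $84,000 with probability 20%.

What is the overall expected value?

EV(A) = 0.3 × 192000 + 0.3 × (-108000) + 0.4 × 170000 = 57600 − 32400 + 68000 = 93200
EV(B) = 0.2 × (-156000) + 0.2 × 192000 + 0.6 × (-26500) = -31200 + 38400 − 15900 = -8700
EV(C) = 0.4 × 34000 + 0.4 × 39000 + 0.2 × 84000 = 13600 + 15600 + 16800 = 46000
Overall = 0.38 × 93200 + 0.52 × (-8700) + 0.1 × 46000 = 35416 − 4524 + 4600 = 35492

$35,492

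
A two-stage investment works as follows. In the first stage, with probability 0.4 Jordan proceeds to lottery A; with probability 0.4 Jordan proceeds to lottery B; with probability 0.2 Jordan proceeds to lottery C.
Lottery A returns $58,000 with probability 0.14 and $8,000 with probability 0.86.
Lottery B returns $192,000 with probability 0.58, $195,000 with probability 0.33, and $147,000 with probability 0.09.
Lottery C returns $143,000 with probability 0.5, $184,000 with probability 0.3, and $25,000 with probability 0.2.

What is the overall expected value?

$107,916

EV(A) = 0.14 × 58000 + 0.86 × 8000 = 8120 + 6880 = 15000
EV(B) = 0.58 × 192000 + 0.33 × 195000 + 0.09 × 147000 = 111360 + 64350 + 13230 = 188940
EV(C) = 0.5 × 143000 + 0.3 × 184000 + 0.2 × 25000 = 71500 + 55200 + 5000 = 131700
Overall = 0.4 × 15000 + 0.4 × 188940 + 0.2 × 131700 = 6000 + 75576 + 26340 = 107916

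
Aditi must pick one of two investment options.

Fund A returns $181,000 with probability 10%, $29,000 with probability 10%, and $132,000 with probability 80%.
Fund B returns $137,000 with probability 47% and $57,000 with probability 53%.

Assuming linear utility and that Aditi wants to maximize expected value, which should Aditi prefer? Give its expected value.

Fund A = 0.1 × 181000 + 0.1 × 29000 + 0.8 × 132000 = 18100 + 2900 + 105600 = 126600
Fund B = 0.47 × 137000 + 0.53 × 57000 = 64390 + 30210 = 94600

Fund A ($126,600)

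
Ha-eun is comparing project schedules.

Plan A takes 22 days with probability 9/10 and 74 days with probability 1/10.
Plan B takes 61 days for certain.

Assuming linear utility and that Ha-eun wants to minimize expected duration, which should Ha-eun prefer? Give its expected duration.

Plan A (27.2 days)

Plan A = 9/10 × 22 + 1/10 × 74 = 19.8 + 7.4 = 27.2
Plan B: 61 (certain)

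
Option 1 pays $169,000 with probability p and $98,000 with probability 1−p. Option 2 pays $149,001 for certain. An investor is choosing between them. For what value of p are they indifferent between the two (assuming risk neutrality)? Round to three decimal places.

p·169000 + (1−p)·98000 = 149001
71000p + 98000 = 149001
p = (149001 − 98000) / 71000

p = 0.718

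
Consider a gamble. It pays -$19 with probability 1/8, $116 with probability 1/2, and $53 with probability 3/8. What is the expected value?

EV = 1/8 × (-19) + 1/2 × 116 + 3/8 × 53 = -2.375 + 58 + 19.875 = 75.5

$75.50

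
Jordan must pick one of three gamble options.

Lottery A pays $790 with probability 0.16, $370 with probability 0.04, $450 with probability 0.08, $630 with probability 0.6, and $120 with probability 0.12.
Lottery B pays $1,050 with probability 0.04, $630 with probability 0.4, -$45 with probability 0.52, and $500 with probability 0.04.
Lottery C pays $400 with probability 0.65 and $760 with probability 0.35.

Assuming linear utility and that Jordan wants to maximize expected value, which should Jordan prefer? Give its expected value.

Lottery A ($569.60)

Lottery A = 0.16 × 790 + 0.04 × 370 + 0.08 × 450 + 0.6 × 630 + 0.12 × 120 = 126.4 + 14.8 + 36 + 378 + 14.4 = 569.6
Lottery B = 0.04 × 1050 + 0.4 × 630 + 0.52 × (-45) + 0.04 × 500 = 42 + 252 − 23.4 + 20 = 290.6
Lottery C = 0.65 × 400 + 0.35 × 760 = 260 + 266 = 526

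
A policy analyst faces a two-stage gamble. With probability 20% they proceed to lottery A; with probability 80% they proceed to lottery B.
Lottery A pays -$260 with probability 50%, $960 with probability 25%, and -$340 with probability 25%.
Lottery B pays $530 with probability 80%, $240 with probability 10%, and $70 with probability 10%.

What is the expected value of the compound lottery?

$369

EV(A) = 0.5 × (-260) + 0.25 × 960 + 0.25 × (-340) = -130 + 240 − 85 = 25
EV(B) = 0.8 × 530 + 0.1 × 240 + 0.1 × 70 = 424 + 24 + 7 = 455
Overall = 0.2 × 25 + 0.8 × 455 = 5 + 364 = 369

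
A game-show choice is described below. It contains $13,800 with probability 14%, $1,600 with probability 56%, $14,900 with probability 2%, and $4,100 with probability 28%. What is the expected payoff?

$4,274

EV = 0.14 × 13800 + 0.56 × 1600 + 0.02 × 14900 + 0.28 × 4100 = 1932 + 896 + 298 + 1148 = 4274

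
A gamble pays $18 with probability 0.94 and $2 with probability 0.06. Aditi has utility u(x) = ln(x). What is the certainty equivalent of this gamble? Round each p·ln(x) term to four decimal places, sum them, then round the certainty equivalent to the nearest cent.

E[u] = 0.94·ln(18) + 0.06·ln(2) = 2.7169 + 0.0416 = 2.7585
CE = e^2.7585 ≈ 15.78

$15.78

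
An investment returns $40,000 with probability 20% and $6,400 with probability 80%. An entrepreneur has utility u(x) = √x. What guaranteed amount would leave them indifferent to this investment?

$10,816

E[u] = 0.2·√40000 + 0.8·√6400 = 0.2·200 + 0.8·80 = 104
CE = (104)² = 10816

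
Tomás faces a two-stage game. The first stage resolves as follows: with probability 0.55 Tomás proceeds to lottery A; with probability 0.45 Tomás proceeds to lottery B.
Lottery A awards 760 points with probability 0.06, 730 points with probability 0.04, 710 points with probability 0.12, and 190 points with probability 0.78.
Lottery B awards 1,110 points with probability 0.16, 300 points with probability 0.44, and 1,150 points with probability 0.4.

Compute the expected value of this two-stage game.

515.83 points

EV(A) = 0.06 × 760 + 0.04 × 730 + 0.12 × 710 + 0.78 × 190 = 45.6 + 29.2 + 85.2 + 148.2 = 308.2
EV(B) = 0.16 × 1110 + 0.44 × 300 + 0.4 × 1150 = 177.6 + 132 + 460 = 769.6
Overall = 0.55 × 308.2 + 0.45 × 769.6 = 169.51 + 346.32 = 515.83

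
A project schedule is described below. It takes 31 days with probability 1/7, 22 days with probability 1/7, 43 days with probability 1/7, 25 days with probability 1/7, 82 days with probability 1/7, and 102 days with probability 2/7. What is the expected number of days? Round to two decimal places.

EV = 1/7 × 31 + 1/7 × 22 + 1/7 × 43 + 1/7 × 25 + 1/7 × 82 + 2/7 × 102 = 4.4286 + 3.1429 + 6.1429 + 3.5714 + 11.7143 + 29.1429 = 58.1429

58.14 days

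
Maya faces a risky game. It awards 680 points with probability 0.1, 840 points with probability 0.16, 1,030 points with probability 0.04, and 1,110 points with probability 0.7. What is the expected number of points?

1020.6 points

EV = 0.1 × 680 + 0.16 × 840 + 0.04 × 1030 + 0.7 × 1110 = 68 + 134.4 + 41.2 + 777 = 1020.6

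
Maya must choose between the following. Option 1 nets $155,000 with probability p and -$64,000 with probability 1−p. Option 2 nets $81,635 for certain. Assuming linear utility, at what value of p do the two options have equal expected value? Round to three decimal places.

p = 0.665

p·155000 + (1−p)·(-64000) = 81635
219000p − 64000 = 81635
p = (81635 + 64000) / 219000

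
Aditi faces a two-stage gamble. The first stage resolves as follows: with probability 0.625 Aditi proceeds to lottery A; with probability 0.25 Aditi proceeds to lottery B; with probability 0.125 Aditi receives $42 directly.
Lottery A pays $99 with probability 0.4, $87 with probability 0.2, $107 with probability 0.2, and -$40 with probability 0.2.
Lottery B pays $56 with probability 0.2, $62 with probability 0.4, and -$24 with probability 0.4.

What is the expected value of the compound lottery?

$55.85

EV(A) = 0.4 × 99 + 0.2 × 87 + 0.2 × 107 + 0.2 × (-40) = 39.6 + 17.4 + 21.4 − 8 = 70.4
EV(B) = 0.2 × 56 + 0.4 × 62 + 0.4 × (-24) = 11.2 + 24.8 − 9.6 = 26.4
Branch C: 42 (certain)
Overall = 0.625 × 70.4 + 0.25 × 26.4 + 0.125 × 42 = 44 + 6.6 + 5.25 = 55.85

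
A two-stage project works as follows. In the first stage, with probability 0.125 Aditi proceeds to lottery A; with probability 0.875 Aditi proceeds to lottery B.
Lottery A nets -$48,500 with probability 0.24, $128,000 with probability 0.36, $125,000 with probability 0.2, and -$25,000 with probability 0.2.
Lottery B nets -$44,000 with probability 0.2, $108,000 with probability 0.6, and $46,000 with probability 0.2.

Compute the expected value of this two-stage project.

$63,855

EV(A) = 0.24 × (-48500) + 0.36 × 128000 + 0.2 × 125000 + 0.2 × (-25000) = -11640 + 46080 + 25000 − 5000 = 54440
EV(B) = 0.2 × (-44000) + 0.6 × 108000 + 0.2 × 46000 = -8800 + 64800 + 9200 = 65200
Overall = 0.125 × 54440 + 0.875 × 65200 = 6805 + 57050 = 63855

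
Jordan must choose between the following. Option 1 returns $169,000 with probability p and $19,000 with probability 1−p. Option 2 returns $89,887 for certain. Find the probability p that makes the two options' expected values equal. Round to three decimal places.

p = 0.473

p·169000 + (1−p)·19000 = 89887
150000p + 19000 = 89887
p = (89887 − 19000) / 150000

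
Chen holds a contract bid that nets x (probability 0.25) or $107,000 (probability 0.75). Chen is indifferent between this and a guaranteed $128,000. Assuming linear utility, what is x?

0.25·x + 0.75·107000 = 128000
0.25·x = 128000 − 80250 = 47750
x = 47750 / 0.25 = 191000

x = $191,000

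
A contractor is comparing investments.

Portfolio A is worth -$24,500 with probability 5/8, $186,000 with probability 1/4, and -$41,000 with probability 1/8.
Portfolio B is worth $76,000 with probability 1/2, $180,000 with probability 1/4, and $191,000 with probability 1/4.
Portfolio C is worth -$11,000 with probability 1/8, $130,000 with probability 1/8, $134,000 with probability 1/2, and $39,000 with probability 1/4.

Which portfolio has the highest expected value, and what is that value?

Portfolio A = 5/8 × (-24500) + 1/4 × 186000 + 1/8 × (-41000) = -15312.5 + 46500 − 5125 = 26062.5
Portfolio B = 1/2 × 76000 + 1/4 × 180000 + 1/4 × 191000 = 38000 + 45000 + 47750 = 130750
Portfolio C = 1/8 × (-11000) + 1/8 × 130000 + 1/2 × 134000 + 1/4 × 39000 = -1375 + 16250 + 67000 + 9750 = 91625

Portfolio B ($130,750)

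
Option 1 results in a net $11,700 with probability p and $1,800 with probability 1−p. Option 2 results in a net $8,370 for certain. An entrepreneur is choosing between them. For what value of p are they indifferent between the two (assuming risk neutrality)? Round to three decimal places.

p = 0.664

p·11700 + (1−p)·1800 = 8370
9900p + 1800 = 8370
p = (8370 − 1800) / 9900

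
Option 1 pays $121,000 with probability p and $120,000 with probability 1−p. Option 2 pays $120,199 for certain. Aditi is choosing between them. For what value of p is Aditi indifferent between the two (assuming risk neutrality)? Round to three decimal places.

p = 0.199

p·121000 + (1−p)·120000 = 120199
1000p + 120000 = 120199
p = (120199 − 120000) / 1000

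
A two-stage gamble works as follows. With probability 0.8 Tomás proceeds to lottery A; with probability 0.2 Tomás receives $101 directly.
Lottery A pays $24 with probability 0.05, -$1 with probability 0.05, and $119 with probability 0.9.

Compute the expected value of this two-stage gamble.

EV(A) = 0.05 × 24 + 0.05 × (-1) + 0.9 × 119 = 1.2 − 0.05 + 107.1 = 108.25
Branch B: 101 (certain)
Overall = 0.8 × 108.25 + 0.2 × 101 = 86.6 + 20.2 = 106.8

$106.80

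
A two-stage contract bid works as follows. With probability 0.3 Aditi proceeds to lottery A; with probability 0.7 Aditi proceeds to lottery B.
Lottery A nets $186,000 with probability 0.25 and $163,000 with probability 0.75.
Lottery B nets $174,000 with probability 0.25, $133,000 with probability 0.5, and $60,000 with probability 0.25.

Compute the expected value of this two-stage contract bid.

$138,125

EV(A) = 0.25 × 186000 + 0.75 × 163000 = 46500 + 122250 = 168750
EV(B) = 0.25 × 174000 + 0.5 × 133000 + 0.25 × 60000 = 43500 + 66500 + 15000 = 125000
Overall = 0.3 × 168750 + 0.7 × 125000 = 50625 + 87500 = 138125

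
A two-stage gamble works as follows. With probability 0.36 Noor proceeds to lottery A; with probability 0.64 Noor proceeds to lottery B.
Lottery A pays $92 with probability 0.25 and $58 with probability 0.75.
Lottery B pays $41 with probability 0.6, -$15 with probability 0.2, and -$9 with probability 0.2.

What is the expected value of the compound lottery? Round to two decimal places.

$36.61

EV(A) = 0.25 × 92 + 0.75 × 58 = 23 + 43.5 = 66.5
EV(B) = 0.6 × 41 + 0.2 × (-15) + 0.2 × (-9) = 24.6 − 3 − 1.8 = 19.8
Overall = 0.36 × 66.5 + 0.64 × 19.8 = 23.94 + 12.672 = 36.612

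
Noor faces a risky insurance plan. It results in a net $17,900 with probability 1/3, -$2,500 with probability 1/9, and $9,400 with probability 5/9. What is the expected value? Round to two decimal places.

EV = 1/3 × 17900 + 1/9 × (-2500) + 5/9 × 9400 = 5966.6667 − 277.7778 + 5222.2222 = 10911.1111

$10,911.11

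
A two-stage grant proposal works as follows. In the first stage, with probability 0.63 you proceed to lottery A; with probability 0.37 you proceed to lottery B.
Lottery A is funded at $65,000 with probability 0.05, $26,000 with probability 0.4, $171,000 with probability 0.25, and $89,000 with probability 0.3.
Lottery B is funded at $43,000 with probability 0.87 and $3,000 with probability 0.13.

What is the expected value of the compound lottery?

$66,339

EV(A) = 0.05 × 65000 + 0.4 × 26000 + 0.25 × 171000 + 0.3 × 89000 = 3250 + 10400 + 42750 + 26700 = 83100
EV(B) = 0.87 × 43000 + 0.13 × 3000 = 37410 + 390 = 37800
Overall = 0.63 × 83100 + 0.37 × 37800 = 52353 + 13986 = 66339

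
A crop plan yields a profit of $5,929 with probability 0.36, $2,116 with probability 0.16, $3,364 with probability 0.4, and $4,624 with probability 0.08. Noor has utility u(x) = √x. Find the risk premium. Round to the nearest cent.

$128.28

E[u] = 0.36·√5929 + 0.16·√2116 + 0.4·√3364 + 0.08·√4624 = 0.36·77 + 0.16·46 + 0.4·58 + 0.08·68 = 63.72
CE = (63.72)² = 4060.2384
Risk premium = EV − CE = 4188.52 − 4060.2384 = 128.2816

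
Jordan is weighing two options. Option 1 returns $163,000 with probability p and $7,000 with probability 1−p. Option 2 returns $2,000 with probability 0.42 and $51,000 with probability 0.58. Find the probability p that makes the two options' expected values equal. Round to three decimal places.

EV(Option 2) = 0.42 × 2000 + 0.58 × 51000 = 840 + 29580 = 30420
p·163000 + (1−p)·7000 = 30420
156000p + 7000 = 30420
p = (30420 − 7000) / 156000

p = 0.150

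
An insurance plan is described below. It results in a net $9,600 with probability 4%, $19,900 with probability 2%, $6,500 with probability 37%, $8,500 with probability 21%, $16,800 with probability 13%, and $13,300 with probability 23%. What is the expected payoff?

EV = 0.04 × 9600 + 0.02 × 19900 + 0.37 × 6500 + 0.21 × 8500 + 0.13 × 16800 + 0.23 × 13300 = 384 + 398 + 2405 + 1785 + 2184 + 3059 = 10215

$10,215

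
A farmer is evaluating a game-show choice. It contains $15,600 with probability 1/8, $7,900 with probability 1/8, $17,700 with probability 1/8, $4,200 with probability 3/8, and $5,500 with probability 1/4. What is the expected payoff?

$8,100

EV = 1/8 × 15600 + 1/8 × 7900 + 1/8 × 17700 + 3/8 × 4200 + 1/4 × 5500 = 1950 + 987.5 + 2212.5 + 1575 + 1375 = 8100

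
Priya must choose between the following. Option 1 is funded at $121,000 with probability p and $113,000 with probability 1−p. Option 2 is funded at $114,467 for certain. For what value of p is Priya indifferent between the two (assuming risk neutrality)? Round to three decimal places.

p·121000 + (1−p)·113000 = 114467
8000p + 113000 = 114467
p = (114467 − 113000) / 8000

p = 0.183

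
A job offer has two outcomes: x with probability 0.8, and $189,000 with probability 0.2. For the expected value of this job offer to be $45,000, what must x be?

x = $9,000

0.8·x + 0.2·189000 = 45000
0.8·x = 45000 − 37800 = 7200
x = 7200 / 0.8 = 9000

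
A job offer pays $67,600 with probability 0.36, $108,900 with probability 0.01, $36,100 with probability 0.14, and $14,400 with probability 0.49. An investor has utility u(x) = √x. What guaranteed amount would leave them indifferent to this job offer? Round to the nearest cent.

E[u] = 0.36·√67600 + 0.01·√108900 + 0.14·√36100 + 0.49·√14400 = 0.36·260 + 0.01·330 + 0.14·190 + 0.49·120 = 182.3
CE = (182.3)² = 33233.29

$33,233.29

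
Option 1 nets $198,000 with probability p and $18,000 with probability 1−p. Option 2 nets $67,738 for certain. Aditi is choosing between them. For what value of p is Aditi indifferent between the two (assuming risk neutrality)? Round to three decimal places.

p = 0.276

p·198000 + (1−p)·18000 = 67738
180000p + 18000 = 67738
p = (67738 − 18000) / 180000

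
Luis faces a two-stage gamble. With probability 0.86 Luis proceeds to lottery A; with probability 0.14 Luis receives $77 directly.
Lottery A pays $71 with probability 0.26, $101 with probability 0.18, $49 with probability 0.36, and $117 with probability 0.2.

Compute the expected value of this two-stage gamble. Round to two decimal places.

EV(A) = 0.26 × 71 + 0.18 × 101 + 0.36 × 49 + 0.2 × 117 = 18.46 + 18.18 + 17.64 + 23.4 = 77.68
Branch B: 77 (certain)
Overall = 0.86 × 77.68 + 0.14 × 77 = 66.8048 + 10.78 = 77.5848

$77.58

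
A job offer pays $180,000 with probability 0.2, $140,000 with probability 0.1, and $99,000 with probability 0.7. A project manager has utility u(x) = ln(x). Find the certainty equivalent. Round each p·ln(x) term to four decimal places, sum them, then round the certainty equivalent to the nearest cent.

E[u] = 0.2·ln(180000) + 0.1·ln(140000) + 0.7·ln(99000) = 2.4201 + 1.1849 + 8.0520 = 11.6570
CE = e^11.6570 ≈ 115497.02

$115,497.02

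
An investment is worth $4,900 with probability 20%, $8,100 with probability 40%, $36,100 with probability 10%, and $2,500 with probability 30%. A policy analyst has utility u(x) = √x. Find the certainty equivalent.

E[u] = 0.2·√4900 + 0.4·√8100 + 0.1·√36100 + 0.3·√2500 = 0.2·70 + 0.4·90 + 0.1·190 + 0.3·50 = 84
CE = (84)² = 7056

$7,056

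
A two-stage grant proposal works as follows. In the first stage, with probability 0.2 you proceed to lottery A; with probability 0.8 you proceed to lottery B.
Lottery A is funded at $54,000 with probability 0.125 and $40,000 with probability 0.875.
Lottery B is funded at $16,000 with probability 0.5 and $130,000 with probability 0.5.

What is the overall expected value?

EV(A) = 0.125 × 54000 + 0.875 × 40000 = 6750 + 35000 = 41750
EV(B) = 0.5 × 16000 + 0.5 × 130000 = 8000 + 65000 = 73000
Overall = 0.2 × 41750 + 0.8 × 73000 = 8350 + 58400 = 66750

$66,750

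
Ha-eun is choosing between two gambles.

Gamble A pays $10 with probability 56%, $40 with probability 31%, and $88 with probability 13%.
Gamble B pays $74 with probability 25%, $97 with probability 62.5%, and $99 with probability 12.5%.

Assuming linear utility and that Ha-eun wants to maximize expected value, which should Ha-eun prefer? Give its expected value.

Gamble B ($91.50)

Gamble A = 0.56 × 10 + 0.31 × 40 + 0.13 × 88 = 5.6 + 12.4 + 11.44 = 29.44
Gamble B = 0.25 × 74 + 0.625 × 97 + 0.125 × 99 = 18.5 + 60.625 + 12.375 = 91.5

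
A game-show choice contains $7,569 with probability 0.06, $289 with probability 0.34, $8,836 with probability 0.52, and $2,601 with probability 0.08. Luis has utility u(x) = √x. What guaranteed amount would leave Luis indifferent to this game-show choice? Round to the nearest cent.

$4,090.88

E[u] = 0.06·√7569 + 0.34·√289 + 0.52·√8836 + 0.08·√2601 = 0.06·87 + 0.34·17 + 0.52·94 + 0.08·51 = 63.96
CE = (63.96)² = 4090.8816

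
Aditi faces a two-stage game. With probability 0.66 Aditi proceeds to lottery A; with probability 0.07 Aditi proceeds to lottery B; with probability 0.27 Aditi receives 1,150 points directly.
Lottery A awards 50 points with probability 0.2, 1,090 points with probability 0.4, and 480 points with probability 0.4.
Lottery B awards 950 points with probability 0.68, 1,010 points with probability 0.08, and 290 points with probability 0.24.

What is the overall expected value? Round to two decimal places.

787.33 points

EV(A) = 0.2 × 50 + 0.4 × 1090 + 0.4 × 480 = 10 + 436 + 192 = 638
EV(B) = 0.68 × 950 + 0.08 × 1010 + 0.24 × 290 = 646 + 80.8 + 69.6 = 796.4
Branch C: 1150 (certain)
Overall = 0.66 × 638 + 0.07 × 796.4 + 0.27 × 1150 = 421.08 + 55.748 + 310.5 = 787.328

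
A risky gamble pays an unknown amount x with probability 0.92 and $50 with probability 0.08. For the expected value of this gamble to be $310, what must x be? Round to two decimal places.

0.92·x + 0.08·50 = 310
0.92·x = 310 − 4 = 306
x = 306 / 0.92 = 332.6087

x = $332.61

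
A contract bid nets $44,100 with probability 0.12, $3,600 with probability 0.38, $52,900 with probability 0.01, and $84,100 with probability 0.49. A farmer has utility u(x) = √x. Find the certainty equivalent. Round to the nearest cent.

$37,017.76

E[u] = 0.12·√44100 + 0.38·√3600 + 0.01·√52900 + 0.49·√84100 = 0.12·210 + 0.38·60 + 0.01·230 + 0.49·290 = 192.4
CE = (192.4)² = 37017.76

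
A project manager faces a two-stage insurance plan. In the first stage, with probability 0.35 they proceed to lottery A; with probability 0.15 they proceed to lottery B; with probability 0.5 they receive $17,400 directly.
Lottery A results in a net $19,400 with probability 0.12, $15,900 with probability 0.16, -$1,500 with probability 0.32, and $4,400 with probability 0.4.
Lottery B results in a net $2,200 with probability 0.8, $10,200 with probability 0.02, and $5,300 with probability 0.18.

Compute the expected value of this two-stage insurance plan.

EV(A) = 0.12 × 19400 + 0.16 × 15900 + 0.32 × (-1500) + 0.4 × 4400 = 2328 + 2544 − 480 + 1760 = 6152
EV(B) = 0.8 × 2200 + 0.02 × 10200 + 0.18 × 5300 = 1760 + 204 + 954 = 2918
Branch C: 17400 (certain)
Overall = 0.35 × 6152 + 0.15 × 2918 + 0.5 × 17400 = 2153.2 + 437.7 + 8700 = 11290.9

$11,290.90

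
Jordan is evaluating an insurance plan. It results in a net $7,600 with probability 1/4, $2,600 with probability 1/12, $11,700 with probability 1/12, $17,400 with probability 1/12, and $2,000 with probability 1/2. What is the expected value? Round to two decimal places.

EV = 1/4 × 7600 + 1/12 × 2600 + 1/12 × 11700 + 1/12 × 17400 + 1/2 × 2000 = 1900 + 216.6667 + 975 + 1450 + 1000 = 5541.6667

$5,541.67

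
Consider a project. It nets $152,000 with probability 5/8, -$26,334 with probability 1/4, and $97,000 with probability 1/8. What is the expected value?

EV = 5/8 × 152000 + 1/4 × (-26334) + 1/8 × 97000 = 95000 − 6583.5 + 12125 = 100541.5

$100,541.50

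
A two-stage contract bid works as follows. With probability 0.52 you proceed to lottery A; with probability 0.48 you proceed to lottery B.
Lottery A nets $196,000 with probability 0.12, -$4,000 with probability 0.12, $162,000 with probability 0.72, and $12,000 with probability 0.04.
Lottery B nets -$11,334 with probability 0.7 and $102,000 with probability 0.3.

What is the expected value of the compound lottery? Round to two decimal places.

$83,762.98

EV(A) = 0.12 × 196000 + 0.12 × (-4000) + 0.72 × 162000 + 0.04 × 12000 = 23520 − 480 + 116640 + 480 = 140160
EV(B) = 0.7 × (-11334) + 0.3 × 102000 = -7933.8 + 30600 = 22666.2
Overall = 0.52 × 140160 + 0.48 × 22666.2 = 72883.2 + 10879.776 = 83762.976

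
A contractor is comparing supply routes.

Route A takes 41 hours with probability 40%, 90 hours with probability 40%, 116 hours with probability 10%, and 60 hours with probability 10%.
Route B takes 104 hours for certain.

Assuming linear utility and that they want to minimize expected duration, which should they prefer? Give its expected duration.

Route A (70 hours)

Route A = 0.4 × 41 + 0.4 × 90 + 0.1 × 116 + 0.1 × 60 = 16.4 + 36 + 11.6 + 6 = 70
Route B: 104 (certain)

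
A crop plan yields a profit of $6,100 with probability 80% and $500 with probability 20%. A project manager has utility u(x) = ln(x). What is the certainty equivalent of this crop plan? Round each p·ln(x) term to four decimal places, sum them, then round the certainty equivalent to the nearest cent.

$3,698.56

E[u] = 0.8·ln(6100) + 0.2·ln(500) = 6.9728 + 1.2429 = 8.2157
CE = e^8.2157 ≈ 3698.56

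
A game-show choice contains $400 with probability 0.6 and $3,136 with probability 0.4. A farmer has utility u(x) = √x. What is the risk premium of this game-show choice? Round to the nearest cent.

$311.04

E[u] = 0.6·√400 + 0.4·√3136 = 0.6·20 + 0.4·56 = 34.4
CE = (34.4)² = 1183.36
Risk premium = EV − CE = 1494.4 − 1183.36 = 311.04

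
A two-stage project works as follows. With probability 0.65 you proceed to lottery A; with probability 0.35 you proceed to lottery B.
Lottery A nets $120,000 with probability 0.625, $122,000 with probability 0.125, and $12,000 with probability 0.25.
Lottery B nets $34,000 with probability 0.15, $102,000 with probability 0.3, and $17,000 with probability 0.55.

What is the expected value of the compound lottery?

EV(A) = 0.625 × 120000 + 0.125 × 122000 + 0.25 × 12000 = 75000 + 15250 + 3000 = 93250
EV(B) = 0.15 × 34000 + 0.3 × 102000 + 0.55 × 17000 = 5100 + 30600 + 9350 = 45050
Overall = 0.65 × 93250 + 0.35 × 45050 = 60612.5 + 15767.5 = 76380

$76,380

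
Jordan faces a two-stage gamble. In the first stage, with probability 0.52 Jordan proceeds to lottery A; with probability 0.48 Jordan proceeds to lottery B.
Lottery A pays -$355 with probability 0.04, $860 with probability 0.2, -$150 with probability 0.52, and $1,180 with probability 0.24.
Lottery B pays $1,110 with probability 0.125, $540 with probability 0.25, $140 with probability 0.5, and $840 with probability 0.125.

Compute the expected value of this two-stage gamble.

$404.16

EV(A) = 0.04 × (-355) + 0.2 × 860 + 0.52 × (-150) + 0.24 × 1180 = -14.2 + 172 − 78 + 283.2 = 363
EV(B) = 0.125 × 1110 + 0.25 × 540 + 0.5 × 140 + 0.125 × 840 = 138.75 + 135 + 70 + 105 = 448.75
Overall = 0.52 × 363 + 0.48 × 448.75 = 188.76 + 215.4 = 404.16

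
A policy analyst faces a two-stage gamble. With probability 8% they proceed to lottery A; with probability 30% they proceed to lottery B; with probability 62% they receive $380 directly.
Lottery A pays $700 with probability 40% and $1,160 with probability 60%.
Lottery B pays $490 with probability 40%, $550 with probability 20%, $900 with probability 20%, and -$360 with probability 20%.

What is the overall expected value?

$437.88

EV(A) = 0.4 × 700 + 0.6 × 1160 = 280 + 696 = 976
EV(B) = 0.4 × 490 + 0.2 × 550 + 0.2 × 900 + 0.2 × (-360) = 196 + 110 + 180 − 72 = 414
Branch C: 380 (certain)
Overall = 0.08 × 976 + 0.3 × 414 + 0.62 × 380 = 78.08 + 124.2 + 235.6 = 437.88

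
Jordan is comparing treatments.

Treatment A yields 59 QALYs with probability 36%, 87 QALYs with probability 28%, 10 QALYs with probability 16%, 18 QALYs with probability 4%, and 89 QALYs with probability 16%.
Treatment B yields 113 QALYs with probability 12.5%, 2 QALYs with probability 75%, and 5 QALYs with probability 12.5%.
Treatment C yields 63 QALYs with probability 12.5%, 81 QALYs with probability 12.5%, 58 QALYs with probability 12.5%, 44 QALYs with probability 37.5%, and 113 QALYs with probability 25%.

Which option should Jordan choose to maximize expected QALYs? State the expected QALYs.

Treatment A = 0.36 × 59 + 0.28 × 87 + 0.16 × 10 + 0.04 × 18 + 0.16 × 89 = 21.24 + 24.36 + 1.6 + 0.72 + 14.24 = 62.16
Treatment B = 0.125 × 113 + 0.75 × 2 + 0.125 × 5 = 14.125 + 1.5 + 0.625 = 16.25
Treatment C = 0.125 × 63 + 0.125 × 81 + 0.125 × 58 + 0.375 × 44 + 0.25 × 113 = 7.875 + 10.125 + 7.25 + 16.5 + 28.25 = 70

Treatment C (70 QALYs)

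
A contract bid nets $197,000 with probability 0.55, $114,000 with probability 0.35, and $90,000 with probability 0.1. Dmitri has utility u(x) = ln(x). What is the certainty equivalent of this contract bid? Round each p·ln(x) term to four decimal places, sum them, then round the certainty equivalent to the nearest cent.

E[u] = 0.55·ln(197000) + 0.35·ln(114000) + 0.1·ln(90000) = 6.7050 + 4.0754 + 1.1408 = 11.9212
CE = e^11.9212 ≈ 150422.01

$150,422.01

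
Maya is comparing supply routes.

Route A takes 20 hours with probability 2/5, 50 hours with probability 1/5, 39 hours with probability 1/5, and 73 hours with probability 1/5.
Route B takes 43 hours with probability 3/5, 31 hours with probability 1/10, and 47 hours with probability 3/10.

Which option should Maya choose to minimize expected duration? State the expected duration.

Route A = 2/5 × 20 + 1/5 × 50 + 1/5 × 39 + 1/5 × 73 = 8 + 10 + 7.8 + 14.6 = 40.4
Route B = 3/5 × 43 + 1/10 × 31 + 3/10 × 47 = 25.8 + 3.1 + 14.1 = 43

Route A (40.4 hours)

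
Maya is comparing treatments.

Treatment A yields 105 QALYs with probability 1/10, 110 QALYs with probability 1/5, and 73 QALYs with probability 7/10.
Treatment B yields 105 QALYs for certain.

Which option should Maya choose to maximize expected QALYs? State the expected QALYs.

Treatment B (105 QALYs)

Treatment A = 1/10 × 105 + 1/5 × 110 + 7/10 × 73 = 10.5 + 22 + 51.1 = 83.6
Treatment B: 105 (certain)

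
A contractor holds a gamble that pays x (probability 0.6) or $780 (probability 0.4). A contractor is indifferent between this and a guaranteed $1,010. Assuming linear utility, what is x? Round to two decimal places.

0.6·x + 0.4·780 = 1010
0.6·x = 1010 − 312 = 698
x = 698 / 0.6 = 1163.3333

x = $1,163.33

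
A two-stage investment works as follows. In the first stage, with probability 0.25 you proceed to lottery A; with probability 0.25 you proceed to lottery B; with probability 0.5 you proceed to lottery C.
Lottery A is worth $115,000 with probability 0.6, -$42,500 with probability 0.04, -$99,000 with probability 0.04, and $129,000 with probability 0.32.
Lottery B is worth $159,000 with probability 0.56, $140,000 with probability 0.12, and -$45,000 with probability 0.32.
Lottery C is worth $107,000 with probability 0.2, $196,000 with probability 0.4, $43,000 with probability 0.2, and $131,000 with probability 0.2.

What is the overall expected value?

EV(A) = 0.6 × 115000 + 0.04 × (-42500) + 0.04 × (-99000) + 0.32 × 129000 = 69000 − 1700 − 3960 + 41280 = 104620
EV(B) = 0.56 × 159000 + 0.12 × 140000 + 0.32 × (-45000) = 89040 + 16800 − 14400 = 91440
EV(C) = 0.2 × 107000 + 0.4 × 196000 + 0.2 × 43000 + 0.2 × 131000 = 21400 + 78400 + 8600 + 26200 = 134600
Overall = 0.25 × 104620 + 0.25 × 91440 + 0.5 × 134600 = 26155 + 22860 + 67300 = 116315

$116,315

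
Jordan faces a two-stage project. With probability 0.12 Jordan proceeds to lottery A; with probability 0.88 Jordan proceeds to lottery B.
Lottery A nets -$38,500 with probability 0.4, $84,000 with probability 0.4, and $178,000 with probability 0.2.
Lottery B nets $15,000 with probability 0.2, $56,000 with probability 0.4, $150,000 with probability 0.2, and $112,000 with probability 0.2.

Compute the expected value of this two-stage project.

EV(A) = 0.4 × (-38500) + 0.4 × 84000 + 0.2 × 178000 = -15400 + 33600 + 35600 = 53800
EV(B) = 0.2 × 15000 + 0.4 × 56000 + 0.2 × 150000 + 0.2 × 112000 = 3000 + 22400 + 30000 + 22400 = 77800
Overall = 0.12 × 53800 + 0.88 × 77800 = 6456 + 68464 = 74920

$74,920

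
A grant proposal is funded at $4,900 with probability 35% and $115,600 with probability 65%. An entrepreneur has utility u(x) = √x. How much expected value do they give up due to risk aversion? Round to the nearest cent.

$16,584.75

E[u] = 0.35·√4900 + 0.65·√115600 = 0.35·70 + 0.65·340 = 245.5
CE = (245.5)² = 60270.25
Risk premium = EV − CE = 76855 − 60270.25 = 16584.75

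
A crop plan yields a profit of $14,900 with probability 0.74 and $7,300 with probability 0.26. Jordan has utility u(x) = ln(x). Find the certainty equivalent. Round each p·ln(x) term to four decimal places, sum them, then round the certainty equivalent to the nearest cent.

E[u] = 0.74·ln(14900) + 0.26·ln(7300) = 7.1107 + 2.3129 = 9.4236
CE = e^9.4236 ≈ 12377.06

$12,377.06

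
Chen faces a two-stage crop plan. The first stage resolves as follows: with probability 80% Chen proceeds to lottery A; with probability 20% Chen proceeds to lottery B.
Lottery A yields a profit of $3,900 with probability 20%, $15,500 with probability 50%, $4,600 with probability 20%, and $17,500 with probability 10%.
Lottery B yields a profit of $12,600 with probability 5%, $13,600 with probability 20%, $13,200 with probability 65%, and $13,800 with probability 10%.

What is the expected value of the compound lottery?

$11,622

EV(A) = 0.2 × 3900 + 0.5 × 15500 + 0.2 × 4600 + 0.1 × 17500 = 780 + 7750 + 920 + 1750 = 11200
EV(B) = 0.05 × 12600 + 0.2 × 13600 + 0.65 × 13200 + 0.1 × 13800 = 630 + 2720 + 8580 + 1380 = 13310
Overall = 0.8 × 11200 + 0.2 × 13310 = 8960 + 2662 = 11622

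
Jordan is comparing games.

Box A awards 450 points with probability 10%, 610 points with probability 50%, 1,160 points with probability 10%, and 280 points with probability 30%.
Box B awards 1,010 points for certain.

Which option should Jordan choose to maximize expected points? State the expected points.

Box A = 0.1 × 450 + 0.5 × 610 + 0.1 × 1160 + 0.3 × 280 = 45 + 305 + 116 + 84 = 550
Box B: 1010 (certain)

Box B (1,010 points)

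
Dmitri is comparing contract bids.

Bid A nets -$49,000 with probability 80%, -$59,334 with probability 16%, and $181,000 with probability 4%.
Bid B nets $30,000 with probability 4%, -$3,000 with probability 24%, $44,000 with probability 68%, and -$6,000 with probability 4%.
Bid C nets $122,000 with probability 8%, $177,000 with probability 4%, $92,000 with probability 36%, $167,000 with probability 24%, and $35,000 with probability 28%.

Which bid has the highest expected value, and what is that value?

Bid A = 0.8 × (-49000) + 0.16 × (-59334) + 0.04 × 181000 = -39200 − 9493.44 + 7240 = -41453.44
Bid B = 0.04 × 30000 + 0.24 × (-3000) + 0.68 × 44000 + 0.04 × (-6000) = 1200 − 720 + 29920 − 240 = 30160
Bid C = 0.08 × 122000 + 0.04 × 177000 + 0.36 × 92000 + 0.24 × 167000 + 0.28 × 35000 = 9760 + 7080 + 33120 + 40080 + 9800 = 99840

Bid C ($99,840)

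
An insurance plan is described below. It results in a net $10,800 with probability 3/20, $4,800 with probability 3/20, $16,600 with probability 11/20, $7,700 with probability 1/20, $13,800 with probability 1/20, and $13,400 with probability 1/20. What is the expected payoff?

EV = 3/20 × 10800 + 3/20 × 4800 + 11/20 × 16600 + 1/20 × 7700 + 1/20 × 13800 + 1/20 × 13400 = 1620 + 720 + 9130 + 385 + 690 + 670 = 13215

$13,215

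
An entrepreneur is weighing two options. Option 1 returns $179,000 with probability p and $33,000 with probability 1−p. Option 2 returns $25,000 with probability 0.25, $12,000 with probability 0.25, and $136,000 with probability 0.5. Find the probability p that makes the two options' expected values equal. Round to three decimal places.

p = 0.303

EV(Option 2) = 0.25 × 25000 + 0.25 × 12000 + 0.5 × 136000 = 6250 + 3000 + 68000 = 77250
p·179000 + (1−p)·33000 = 77250
146000p + 33000 = 77250
p = (77250 − 33000) / 146000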